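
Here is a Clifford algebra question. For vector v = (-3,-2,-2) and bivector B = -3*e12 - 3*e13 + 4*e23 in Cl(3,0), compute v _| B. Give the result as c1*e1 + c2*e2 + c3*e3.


Left contraction v _| B = <vB>_1 (grade-1 part of the geometric product vB).
Using e1_|e12 = e2, e2_|e12 = -e1, e1_|e13 = e3, e3_|e13 = -e1, e2_|e23 = e3, e3_|e23 = -e2:
e1 coeff: -v2*b12 - v3*b13 = -(-2)*(-3) - (-2)*(-3) = -12
e2 coeff: v1*b12 - v3*b23 = (-3)*(-3) - (-2)*(4) = 17
e3 coeff: v1*b13 + v2*b23 = (-3)*(-3) + (-2)*(4) = 1
v _| B = -12*e1 + 17*e2 + 1*e3


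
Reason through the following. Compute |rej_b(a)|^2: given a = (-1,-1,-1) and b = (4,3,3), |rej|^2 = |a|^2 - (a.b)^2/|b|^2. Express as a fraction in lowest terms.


|a|^2 = (-1)^2 + (-1)^2 + (-1)^2 = 3
|b|^2 = 4^2 + 3^2 + 3^2 = 34
a . b = (-1)*4 + (-1)*3 + (-1)*3 = -10
(a.b)^2 = (-10)^2 = 100
|rej|^2 = 3 - 100/34
= (102 - 100)/34
= 2/34
In lowest terms: 1/17


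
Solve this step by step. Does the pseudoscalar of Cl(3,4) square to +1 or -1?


The pseudoscalar I = e1...e_n (product of all n generators) of Cl(p,q) satisfies I^2 = (-1)^(q + n(n-1)/2).
p = 3, q = 4, n = p + q = 7
n(n-1)/2 = 7 * 6 / 2 = 21
Exponent = q + n(n-1)/2 = 4 + 21 = 25
I^2 = (-1)^25 = -1


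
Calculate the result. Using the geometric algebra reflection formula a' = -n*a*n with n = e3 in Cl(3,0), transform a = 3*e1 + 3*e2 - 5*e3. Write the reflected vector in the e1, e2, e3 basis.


Reflection formula: a' = -n*a*n, with n = e3 (unit vector, n^2 = 1).
For reflection through hyperplane perp to e3:
The component along e3 flips sign, others stay.
a = (3, 3, -5)
a' = (3, 3, 5)
a' = 3*e1 + 3*e2 + 5*e3


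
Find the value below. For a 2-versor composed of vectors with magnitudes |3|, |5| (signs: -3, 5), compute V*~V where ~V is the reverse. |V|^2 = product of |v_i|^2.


Each vector v_i has |v_i|^2 = s_i^2
Squared scales: (-3)^2 = 9, 5^2 = 25
|V|^2 = 9 * 25
= 225


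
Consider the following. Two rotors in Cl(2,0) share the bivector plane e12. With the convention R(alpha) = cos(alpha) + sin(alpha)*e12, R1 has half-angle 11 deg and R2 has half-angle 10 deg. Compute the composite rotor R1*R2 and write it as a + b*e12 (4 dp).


Same-plane rotors commute and their half-angles add:
R1*R2 = cos(a1 + a2) + sin(a1 + a2)*e12.
a1 + a2 = 11 + 10 = 21 deg
cos(21 deg) = 0.9336
sin(21 deg) = 0.3584
R1*R2 = 0.9336 + 0.3584*e12


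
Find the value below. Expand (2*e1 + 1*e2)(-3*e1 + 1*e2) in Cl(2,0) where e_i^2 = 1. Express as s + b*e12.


Expand: (2*e1 + 1*e2)(-3*e1 + 1*e2)
= 2*(-3)*e1e1 + 2*1*e1e2 + 1*(-3)*e2e1 + 1*1*e2e2
Using e1^2 = e2^2 = 1, e2e1 = -e1e2:
Scalar part s = 2*(-3) + 1*1 = -6 + 1 = -5
Bivector part b = 2*1 - 1*(-3) = 2 - (-3) = 5
uv = -5 + 5*e12


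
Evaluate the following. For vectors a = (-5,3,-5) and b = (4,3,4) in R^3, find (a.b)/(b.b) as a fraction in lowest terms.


Projection coefficient = (a . b) / (b . b)
a . b = (-5)*4 + 3*3 + (-5)*4
= -20 + 9 + (-20) = -31
b . b = 4^2 + 3^2 + 4^2
= 16 + 9 + 16 = 41
Coefficient = -31/41
In lowest terms: -31/41


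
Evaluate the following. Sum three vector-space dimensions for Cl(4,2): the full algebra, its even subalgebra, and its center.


n = 4 + 2 = 6
Total dim = 2^6 = 64
Even subalgebra dim = 2^5 = 32
n is even, so center dim = 1
Sum = 64 + 32 + 1 = 97


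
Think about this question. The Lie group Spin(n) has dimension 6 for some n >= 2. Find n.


dim Spin(n) = dim so(n) = n(n-1)/2.
Solve n(n-1)/2 = 6, i.e. n^2 - n - 12 = 0.
Discriminant = 1 + 8*6 = 49
n = (1 + sqrt(49))/2 = (1 + 7)/2 = 4


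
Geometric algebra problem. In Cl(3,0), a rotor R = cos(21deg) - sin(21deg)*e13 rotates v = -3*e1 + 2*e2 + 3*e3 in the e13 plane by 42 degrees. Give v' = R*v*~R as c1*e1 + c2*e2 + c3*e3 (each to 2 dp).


Rotor R = cos(21deg) - sin(21deg)*e13
Rotation angle theta = 2 * 21 = 42 degrees in the e13 plane (e1 -> e3).
The component perpendicular to the plane (e2) is invariant: v'_2 = v2 = 2.00
cos(42deg) = 0.7431, sin(42deg) = 0.6691
v'_1 = v1*cos(theta) - v3*sin(theta) = -3*0.7431 - 3*0.6691 = -4.24
v'_3 = v1*sin(theta) + v3*cos(theta) = -3*0.6691 + 3*0.7431 = 0.22
v' = -4.24*e1 + 2.00*e2 + 0.22*e3


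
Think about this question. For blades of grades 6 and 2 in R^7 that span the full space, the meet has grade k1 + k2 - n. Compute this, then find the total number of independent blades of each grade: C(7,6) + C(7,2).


Meet grade = grade(A) + grade(B) - n
= 6 + 2 - 7 = 1
C(7,6) = 7
C(7,2) = 21
dim_A + dim_B = 7 + 21 = 28


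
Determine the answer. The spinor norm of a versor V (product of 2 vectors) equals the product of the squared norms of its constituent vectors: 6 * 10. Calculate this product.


Spinor norm N(V) = |v1|^2 * |v2|^2 * ... * |v2|^2
= 6 * 10
Running product: 6, 60
N(V) = 60


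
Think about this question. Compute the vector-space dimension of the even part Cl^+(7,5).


Even subalgebra dimension = 2^(n-1)
n = 7 + 5 = 12
2^(12 - 1) = 2^11 = 2048
Verification: sum of C(12,k) for even k = 1 + 66 + 495 + 924 + 495 + 66 + 1 = 2048
Result = 2048


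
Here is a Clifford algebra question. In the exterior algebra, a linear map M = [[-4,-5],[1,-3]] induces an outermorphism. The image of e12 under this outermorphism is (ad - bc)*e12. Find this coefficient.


The outermorphism of a linear map f sends e1^e2 to f(e1)^f(e2).
f(e1) = -4*e1 + 1*e2
f(e2) = -5*e1 - 3*e2
f(e1) ^ f(e2) = (-4*e1 + 1*e2) ^ (-5*e1 - 3*e2)
= (-4)*(-3)*e12 + 1*(-5)*e21
= (12 - (-5))*e12
= 17*e12
Coefficient = 17


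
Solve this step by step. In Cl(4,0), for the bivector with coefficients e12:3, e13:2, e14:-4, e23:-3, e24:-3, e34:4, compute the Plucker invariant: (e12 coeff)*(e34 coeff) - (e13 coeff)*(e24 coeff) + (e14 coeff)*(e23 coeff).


Plucker relation: af - be + cd
a*f = 3*4 = 12
b*e = 2*(-3) = -6
c*d = (-4)*(-3) = 12
af - be + cd = 12 - (-6) + 12
= 30


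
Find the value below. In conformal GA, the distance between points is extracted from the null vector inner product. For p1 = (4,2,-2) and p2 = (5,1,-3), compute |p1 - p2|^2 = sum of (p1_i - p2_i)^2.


p1 - p2 = (-1, 1, 1)
|p1 - p2|^2 = (-1)^2 + 1^2 + 1^2
= 1 + 1 + 1
= 3


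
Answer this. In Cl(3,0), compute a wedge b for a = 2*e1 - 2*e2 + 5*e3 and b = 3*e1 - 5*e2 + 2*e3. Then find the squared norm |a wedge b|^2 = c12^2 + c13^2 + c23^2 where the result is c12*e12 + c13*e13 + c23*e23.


a wedge b = (a1*b2 - a2*b1)*e12 + (a1*b3 - a3*b1)*e13 + (a2*b3 - a3*b2)*e23
e12 coeff: 2*(-5) - (-2)*3 = -10 - (-6) = -4
e13 coeff: 2*2 - 5*3 = 4 - 15 = -11
e23 coeff: (-2)*2 - 5*(-5) = -4 - (-25) = 21
|a wedge b|^2 = (-4)^2 + (-11)^2 + 21^2
= 16 + 121 + 441
= 578


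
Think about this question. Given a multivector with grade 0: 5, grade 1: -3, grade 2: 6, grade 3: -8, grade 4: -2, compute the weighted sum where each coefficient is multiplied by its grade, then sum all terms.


Grade-weighted sum = sum of grade_k * coefficient_k
0*5 = 0
1*(-3) = -3
2*6 = 12
3*(-8) = -24
4*(-2) = -8
Total = 0 + (-3) + 12 + (-24) + (-8) = -23


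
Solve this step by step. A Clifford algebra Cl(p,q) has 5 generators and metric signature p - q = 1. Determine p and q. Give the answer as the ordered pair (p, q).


We need p + q = 5 and p - q = 1.
Adding: 2p = 5 + 1 = 6, so p = 3.
Then q = 5 - 3 = 2.
(p, q) = (3, 2)


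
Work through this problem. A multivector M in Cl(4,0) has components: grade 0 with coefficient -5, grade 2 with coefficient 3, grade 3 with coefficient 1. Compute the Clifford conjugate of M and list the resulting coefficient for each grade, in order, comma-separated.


Clifford conjugate sign for grade k: (-1)^(k(k+1)/2)
Grade 0: (-1)^(0*1/2) = (-1)^0 = 1, coeff -5 -> -5
Grade 2: (-1)^(2*3/2) = (-1)^3 = -1, coeff 3 -> -3
Grade 3: (-1)^(3*4/2) = (-1)^6 = 1, coeff 1 -> 1
Conjugated coefficients: -5, -3, 1


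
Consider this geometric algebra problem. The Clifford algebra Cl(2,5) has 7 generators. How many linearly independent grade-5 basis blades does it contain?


Number of grade-k basis blades in Cl(p,q) with n = p + q is C(n, k).
n = 2 + 5 = 7
C(7, 5) = 7! / (5! * 2!)
= 5040 / (120 * 2)
= 21


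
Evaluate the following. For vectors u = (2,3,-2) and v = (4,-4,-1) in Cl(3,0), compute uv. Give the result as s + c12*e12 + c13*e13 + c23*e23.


In Cl(3,0): e_i^2 = 1, e_ie_j = -e_je_i for i != j.
Scalar part = u . v = 2*4 + 3*(-4) + (-2)*(-1)
= 8 + (-12) + 2 = -2
e12 coeff = 2*(-4) - 3*4 = -8 - 12 = -20
e13 coeff = 2*(-1) - (-2)*4 = -2 - (-8) = 6
e23 coeff = 3*(-1) - (-2)*(-4) = -3 - 8 = -11
uv = -2 - 20*e12 + 6*e13 - 11*e23


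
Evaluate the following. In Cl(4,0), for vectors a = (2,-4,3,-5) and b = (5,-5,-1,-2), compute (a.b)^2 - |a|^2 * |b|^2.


a . b = 2*5 + (-4)*(-5) + 3*(-1) + (-5)*(-2)
= 10 + 20 + (-3) + 10 = 37
|a|^2 = 2^2 + (-4)^2 + 3^2 + (-5)^2 = 54
|b|^2 = 5^2 + (-5)^2 + (-1)^2 + (-2)^2 = 55
(a.b)^2 = 37^2 = 1369
|a|^2 * |b|^2 = 54 * 55 = 2970
Result = 1369 - 2970 = -1601


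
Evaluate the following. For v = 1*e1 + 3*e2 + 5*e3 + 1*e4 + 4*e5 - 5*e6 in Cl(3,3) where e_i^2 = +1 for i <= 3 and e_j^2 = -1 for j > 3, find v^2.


v^2 = sum of c_i^2 * e_i^2
Positive signature terms (e_i^2 = +1): 1^2 + 3^2 + 5^2 = 35
Negative signature terms (e_j^2 = -1): 1^2 + 4^2 + (-5)^2 = 42
v^2 = 35 - 42 = -7


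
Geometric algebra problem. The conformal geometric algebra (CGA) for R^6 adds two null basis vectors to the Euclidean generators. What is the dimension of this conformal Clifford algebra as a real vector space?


The conformal model of R^6 uses Cl(7,1): the 6 Euclidean generators plus two extra orthogonal generators e+ (e+^2 = +1) and e- (e-^2 = -1), from which the null vectors e0, einf are built.
Number of generators m = 6 + 2 = 8.
dim Cl(p,q) = 2^m = 2^8 = 256


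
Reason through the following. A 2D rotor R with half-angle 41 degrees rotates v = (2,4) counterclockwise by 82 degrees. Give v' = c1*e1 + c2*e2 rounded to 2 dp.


Rotor R = cos(41deg) - sin(41deg)*e12
Rotation angle theta = 2 * 41 = 82 degrees
v' = R*v*~R rotates v by theta.
cos(82deg) = 0.1392, sin(82deg) = 0.9903
v'_1 = 2*cos(82deg) - 4*sin(82deg)
= 2*0.1392 - 4*0.9903
= -3.68
v'_2 = 2*sin(82deg) + 4*cos(82deg)
= 2*0.9903 + 4*0.1392
= 2.54
v' = -3.68*e1 + 2.54*e2


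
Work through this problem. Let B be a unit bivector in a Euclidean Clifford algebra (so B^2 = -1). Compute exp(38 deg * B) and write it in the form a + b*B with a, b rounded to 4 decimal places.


For a unit bivector B with B^2 = -1, the exponential series gives
e^(theta*B) = cos(theta) + sin(theta)*B (the GA analogue of Euler's formula).
theta = 38 degrees = 0.663225 rad
cos(38 deg) = 0.7880
sin(38 deg) = 0.6157
exp(theta*B) = 0.7880 + 0.6157*B


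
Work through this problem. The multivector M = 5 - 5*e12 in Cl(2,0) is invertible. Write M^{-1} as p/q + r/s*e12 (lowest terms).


M = 5 - 5*e12, where e12^2 = -1.
Since M commutes with its reverse ~M = a - b*e12, M * ~M = a^2 - b^2*e12^2 = a^2 + b^2.
So M^{-1} = ~M / (a^2 + b^2) = (a - b*e12)/(a^2 + b^2).
a^2 + b^2 = 25 + 25 = 50
Scalar part = 5/50 = 1/10
Bivector coeff = 5/50 = 1/10
M^{-1} = 1/10 + 1/10*e12


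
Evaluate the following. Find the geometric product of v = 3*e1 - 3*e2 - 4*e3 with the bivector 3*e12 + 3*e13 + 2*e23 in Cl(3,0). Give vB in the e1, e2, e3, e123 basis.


vB has grade-1 (vector) and grade-3 (trivector) parts: vB = (v _| B) + (v ^ B).
Vector part <vB>_1:
  e1: -v2*b12 - v3*b13 = -(-3)*(3) - (-4)*(3) = 21
  e2: v1*b12 - v3*b23 = (3)*(3) - (-4)*(2) = 17
  e3: v1*b13 + v2*b23 = (3)*(3) + (-3)*(2) = 3
Trivector part <vB>_3:
  e123: v1*b23 - v2*b13 + v3*b12 = (3)*(2) - (-3)*(3) + (-4)*(3) = 3
vB = 21*e1 + 17*e2 + 3*e3 + 3*e123


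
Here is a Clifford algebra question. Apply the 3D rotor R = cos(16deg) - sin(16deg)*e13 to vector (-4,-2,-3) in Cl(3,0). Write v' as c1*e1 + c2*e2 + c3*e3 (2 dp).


Rotor R = cos(16deg) - sin(16deg)*e13
Rotation angle theta = 2 * 16 = 32 degrees in the e13 plane (e1 -> e3).
The component perpendicular to the plane (e2) is invariant: v'_2 = v2 = -2.00
cos(32deg) = 0.8480, sin(32deg) = 0.5299
v'_1 = v1*cos(theta) - v3*sin(theta) = -4*0.8480 - (-3)*0.5299 = -1.80
v'_3 = v1*sin(theta) + v3*cos(theta) = -4*0.5299 + (-3)*0.8480 = -4.66
v' = -1.80*e1 - 2.00*e2 - 4.66*e3


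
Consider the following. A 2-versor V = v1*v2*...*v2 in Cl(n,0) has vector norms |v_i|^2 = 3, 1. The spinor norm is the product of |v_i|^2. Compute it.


Spinor norm N(V) = |v1|^2 * |v2|^2 * ... * |v2|^2
= 3 * 1
Running product: 3, 3
N(V) = 3


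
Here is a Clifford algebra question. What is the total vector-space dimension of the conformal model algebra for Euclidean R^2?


The conformal model of R^2 uses Cl(3,1): the 2 Euclidean generators plus two extra orthogonal generators e+ (e+^2 = +1) and e- (e-^2 = -1), from which the null vectors e0, einf are built.
Number of generators m = 2 + 2 = 4.
dim Cl(p,q) = 2^m = 2^4 = 16


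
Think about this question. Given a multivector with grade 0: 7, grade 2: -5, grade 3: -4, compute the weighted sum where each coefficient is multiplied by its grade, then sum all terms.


Grade-weighted sum = sum of grade_k * coefficient_k
0*7 = 0
2*(-5) = -10
3*(-4) = -12
Total = 0 + (-10) + (-12) = -22


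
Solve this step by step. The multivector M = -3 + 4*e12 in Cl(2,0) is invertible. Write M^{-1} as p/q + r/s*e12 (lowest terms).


M = -3 + 4*e12, where e12^2 = -1.
Since M commutes with its reverse ~M = a - b*e12, M * ~M = a^2 - b^2*e12^2 = a^2 + b^2.
So M^{-1} = ~M / (a^2 + b^2) = (a - b*e12)/(a^2 + b^2).
a^2 + b^2 = 9 + 16 = 25
Scalar part = -3/25 = -3/25
Bivector coeff = -4/25 = -4/25
M^{-1} = -3/25 - 4/25*e12


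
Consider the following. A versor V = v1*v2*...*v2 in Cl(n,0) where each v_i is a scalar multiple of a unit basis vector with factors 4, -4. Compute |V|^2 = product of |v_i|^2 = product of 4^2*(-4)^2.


Each vector v_i has |v_i|^2 = s_i^2
Squared scales: 4^2 = 16, (-4)^2 = 16
|V|^2 = 16 * 16
= 256


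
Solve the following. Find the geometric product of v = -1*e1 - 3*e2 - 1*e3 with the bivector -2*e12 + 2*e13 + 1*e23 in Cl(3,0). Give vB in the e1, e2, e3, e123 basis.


vB has grade-1 (vector) and grade-3 (trivector) parts: vB = (v _| B) + (v ^ B).
Vector part <vB>_1:
  e1: -v2*b12 - v3*b13 = -(-3)*(-2) - (-1)*(2) = -4
  e2: v1*b12 - v3*b23 = (-1)*(-2) - (-1)*(1) = 3
  e3: v1*b13 + v2*b23 = (-1)*(2) + (-3)*(1) = -5
Trivector part <vB>_3:
  e123: v1*b23 - v2*b13 + v3*b12 = (-1)*(1) - (-3)*(2) + (-1)*(-2) = 7
vB = -4*e1 + 3*e2 - 5*e3 + 7*e123


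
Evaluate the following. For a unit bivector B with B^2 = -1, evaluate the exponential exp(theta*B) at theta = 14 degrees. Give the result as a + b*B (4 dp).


For a unit bivector B with B^2 = -1, the exponential series gives
e^(theta*B) = cos(theta) + sin(theta)*B (the GA analogue of Euler's formula).
theta = 14 degrees = 0.244346 rad
cos(14 deg) = 0.9703
sin(14 deg) = 0.2419
exp(theta*B) = 0.9703 + 0.2419*B


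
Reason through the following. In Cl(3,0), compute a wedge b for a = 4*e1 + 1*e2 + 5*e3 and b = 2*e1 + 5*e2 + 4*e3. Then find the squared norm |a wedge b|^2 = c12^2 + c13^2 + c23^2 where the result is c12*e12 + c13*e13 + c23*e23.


a wedge b = (a1*b2 - a2*b1)*e12 + (a1*b3 - a3*b1)*e13 + (a2*b3 - a3*b2)*e23
e12 coeff: 4*5 - 1*2 = 20 - 2 = 18
e13 coeff: 4*4 - 5*2 = 16 - 10 = 6
e23 coeff: 1*4 - 5*5 = 4 - 25 = -21
|a wedge b|^2 = 18^2 + 6^2 + (-21)^2
= 324 + 36 + 441
= 801


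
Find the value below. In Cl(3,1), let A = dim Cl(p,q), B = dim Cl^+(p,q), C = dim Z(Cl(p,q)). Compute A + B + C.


n = 3 + 1 = 4
Total dim = 2^4 = 16
Even subalgebra dim = 2^3 = 8
n is even, so center dim = 1
Sum = 16 + 8 + 1 = 25


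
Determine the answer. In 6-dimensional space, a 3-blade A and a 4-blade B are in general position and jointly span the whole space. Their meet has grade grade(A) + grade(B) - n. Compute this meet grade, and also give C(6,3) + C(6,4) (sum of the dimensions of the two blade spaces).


Meet grade = grade(A) + grade(B) - n
= 3 + 4 - 6 = 1
C(6,3) = 20
C(6,4) = 15
dim_A + dim_B = 20 + 15 = 35


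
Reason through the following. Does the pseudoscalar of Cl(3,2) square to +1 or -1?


The pseudoscalar I = e1...e_n (product of all n generators) of Cl(p,q) satisfies I^2 = (-1)^(q + n(n-1)/2).
p = 3, q = 2, n = p + q = 5
n(n-1)/2 = 5 * 4 / 2 = 10
Exponent = q + n(n-1)/2 = 2 + 10 = 12
I^2 = (-1)^12 = +1


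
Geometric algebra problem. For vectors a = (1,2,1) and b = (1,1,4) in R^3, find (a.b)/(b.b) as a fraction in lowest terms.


Projection coefficient = (a . b) / (b . b)
a . b = 1*1 + 2*1 + 1*4
= 1 + 2 + 4 = 7
b . b = 1^2 + 1^2 + 4^2
= 1 + 1 + 16 = 18
Coefficient = 7/18
In lowest terms: 7/18


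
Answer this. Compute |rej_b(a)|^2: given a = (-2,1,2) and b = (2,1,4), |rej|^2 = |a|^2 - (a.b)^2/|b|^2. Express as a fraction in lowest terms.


|a|^2 = (-2)^2 + 1^2 + 2^2 = 9
|b|^2 = 2^2 + 1^2 + 4^2 = 21
a . b = (-2)*2 + 1*1 + 2*4 = 5
(a.b)^2 = 5^2 = 25
|rej|^2 = 9 - 25/21
= (189 - 25)/21
= 164/21
In lowest terms: 164/21


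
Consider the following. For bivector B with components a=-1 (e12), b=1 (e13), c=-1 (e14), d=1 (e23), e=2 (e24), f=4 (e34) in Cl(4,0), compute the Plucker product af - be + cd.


Plucker relation: af - be + cd
a*f = (-1)*4 = -4
b*e = 1*2 = 2
c*d = (-1)*1 = -1
af - be + cd = -4 - 2 + (-1)
= -7


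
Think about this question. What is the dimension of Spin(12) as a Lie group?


Spin(n) double-covers SO(n); both have Lie algebra so(n) of dimension n(n-1)/2.
n = 12
n(n-1) = 12 * 11 = 132
dim Spin(12) = 132/2 = 66


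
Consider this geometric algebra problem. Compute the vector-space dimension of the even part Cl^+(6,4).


Even subalgebra dimension = 2^(n-1)
n = 6 + 4 = 10
2^(10 - 1) = 2^9 = 512
Verification: sum of C(10,k) for even k = 1 + 45 + 210 + 210 + 45 + 1 = 512
Result = 512


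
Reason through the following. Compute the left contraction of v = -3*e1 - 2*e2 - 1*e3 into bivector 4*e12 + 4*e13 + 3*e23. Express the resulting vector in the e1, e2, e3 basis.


Left contraction v _| B = <vB>_1 (grade-1 part of the geometric product vB).
Using e1_|e12 = e2, e2_|e12 = -e1, e1_|e13 = e3, e3_|e13 = -e1, e2_|e23 = e3, e3_|e23 = -e2:
e1 coeff: -v2*b12 - v3*b13 = -(-2)*(4) - (-1)*(4) = 12
e2 coeff: v1*b12 - v3*b23 = (-3)*(4) - (-1)*(3) = -9
e3 coeff: v1*b13 + v2*b23 = (-3)*(4) + (-2)*(3) = -18
v _| B = 12*e1 - 9*e2 - 18*e3


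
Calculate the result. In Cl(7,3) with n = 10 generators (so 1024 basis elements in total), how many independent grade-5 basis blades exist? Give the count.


Number of grade-k basis blades in Cl(p,q) with n = p + q is C(n, k).
n = 7 + 3 = 10
C(10, 5) = 10! / (5! * 5!)
= 3628800 / (120 * 120)
= 252


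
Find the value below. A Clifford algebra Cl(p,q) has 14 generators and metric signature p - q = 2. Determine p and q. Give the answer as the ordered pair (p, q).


We need p + q = 14 and p - q = 2.
Adding: 2p = 14 + 2 = 16, so p = 8.
Then q = 14 - 8 = 6.
(p, q) = (8, 6)


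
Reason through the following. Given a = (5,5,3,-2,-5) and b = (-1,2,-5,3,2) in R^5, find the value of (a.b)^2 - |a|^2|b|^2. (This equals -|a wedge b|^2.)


a . b = 5*(-1) + 5*2 + 3*(-5) + (-2)*3 + (-5)*2
= -5 + 10 + (-15) + (-6) + (-10) = -26
|a|^2 = 5^2 + 5^2 + 3^2 + (-2)^2 + (-5)^2 = 88
|b|^2 = (-1)^2 + 2^2 + (-5)^2 + 3^2 + 2^2 = 43
(a.b)^2 = (-26)^2 = 676
|a|^2 * |b|^2 = 88 * 43 = 3784
Result = 676 - 3784 = -3108


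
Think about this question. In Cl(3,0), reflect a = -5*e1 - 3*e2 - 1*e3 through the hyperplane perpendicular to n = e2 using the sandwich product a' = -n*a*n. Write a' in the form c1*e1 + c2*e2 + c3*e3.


Reflection formula: a' = -n*a*n, with n = e2 (unit vector, n^2 = 1).
For reflection through hyperplane perp to e2:
The component along e2 flips sign, others stay.
a = (-5, -3, -1)
a' = (-5, 3, -1)
a' = -5*e1 + 3*e2 - 1*e3


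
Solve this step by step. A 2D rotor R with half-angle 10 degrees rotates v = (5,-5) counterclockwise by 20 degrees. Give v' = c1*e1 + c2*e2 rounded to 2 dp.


Rotor R = cos(10deg) - sin(10deg)*e12
Rotation angle theta = 2 * 10 = 20 degrees
v' = R*v*~R rotates v by theta.
cos(20deg) = 0.9397, sin(20deg) = 0.3420
v'_1 = 5*cos(20deg) - (-5)*sin(20deg)
= 5*0.9397 - (-5)*0.3420
= 6.41
v'_2 = 5*sin(20deg) + (-5)*cos(20deg)
= 5*0.3420 + (-5)*0.9397
= -2.99
v' = 6.41*e1 - 2.99*e2


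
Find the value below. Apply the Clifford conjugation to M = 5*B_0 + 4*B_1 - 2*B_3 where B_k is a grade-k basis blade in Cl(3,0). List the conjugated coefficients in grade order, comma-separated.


Clifford conjugate sign for grade k: (-1)^(k(k+1)/2)
Grade 0: (-1)^(0*1/2) = (-1)^0 = 1, coeff 5 -> 5
Grade 1: (-1)^(1*2/2) = (-1)^1 = -1, coeff 4 -> -4
Grade 3: (-1)^(3*4/2) = (-1)^6 = 1, coeff -2 -> -2
Conjugated coefficients: 5, -4, -2


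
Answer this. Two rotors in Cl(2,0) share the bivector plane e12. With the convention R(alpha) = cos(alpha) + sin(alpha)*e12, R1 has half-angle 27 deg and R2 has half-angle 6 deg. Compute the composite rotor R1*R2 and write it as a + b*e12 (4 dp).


Same-plane rotors commute and their half-angles add:
R1*R2 = cos(a1 + a2) + sin(a1 + a2)*e12.
a1 + a2 = 27 + 6 = 33 deg
cos(33 deg) = 0.8387
sin(33 deg) = 0.5446
R1*R2 = 0.8387 + 0.5446*e12


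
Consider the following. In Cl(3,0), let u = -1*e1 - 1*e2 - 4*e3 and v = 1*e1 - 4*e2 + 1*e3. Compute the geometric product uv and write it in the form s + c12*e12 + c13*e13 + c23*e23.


In Cl(3,0): e_i^2 = 1, e_ie_j = -e_je_i for i != j.
Scalar part = u . v = (-1)*1 + (-1)*(-4) + (-4)*1
= -1 + 4 + (-4) = -1
e12 coeff = (-1)*(-4) - (-1)*1 = 4 - (-1) = 5
e13 coeff = (-1)*1 - (-4)*1 = -1 - (-4) = 3
e23 coeff = (-1)*1 - (-4)*(-4) = -1 - 16 = -17
uv = -1 + 5*e12 + 3*e13 - 17*e23


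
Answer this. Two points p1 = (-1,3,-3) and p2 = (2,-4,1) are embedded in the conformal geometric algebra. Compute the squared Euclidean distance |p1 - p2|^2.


p1 - p2 = (-3, 7, -4)
|p1 - p2|^2 = (-3)^2 + 7^2 + (-4)^2
= 9 + 49 + 16
= 74


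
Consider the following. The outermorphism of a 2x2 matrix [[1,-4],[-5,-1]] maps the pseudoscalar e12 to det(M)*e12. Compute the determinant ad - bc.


The outermorphism of a linear map f sends e1^e2 to f(e1)^f(e2).
f(e1) = 1*e1 - 5*e2
f(e2) = -4*e1 - 1*e2
f(e1) ^ f(e2) = (1*e1 - 5*e2) ^ (-4*e1 - 1*e2)
= 1*(-1)*e12 + (-5)*(-4)*e21
= (-1 - 20)*e12
= -21*e12
Coefficient = -21


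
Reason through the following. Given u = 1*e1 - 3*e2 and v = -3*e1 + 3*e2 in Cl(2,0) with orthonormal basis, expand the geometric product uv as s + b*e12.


Expand: (1*e1 - 3*e2)(-3*e1 + 3*e2)
= 1*(-3)*e1e1 + 1*3*e1e2 + (-3)*(-3)*e2e1 + (-3)*3*e2e2
Using e1^2 = e2^2 = 1, e2e1 = -e1e2:
Scalar part s = 1*(-3) + (-3)*3 = -3 + (-9) = -12
Bivector part b = 1*3 - (-3)*(-3) = 3 - 9 = -6
uv = -12 - 6*e12


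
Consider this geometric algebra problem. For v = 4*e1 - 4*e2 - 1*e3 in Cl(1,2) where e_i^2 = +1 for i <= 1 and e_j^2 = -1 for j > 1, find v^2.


v^2 = sum of c_i^2 * e_i^2
Positive signature terms (e_i^2 = +1): 4^2 = 16
Negative signature terms (e_j^2 = -1): (-4)^2 + (-1)^2 = 17
v^2 = 16 - 17 = -1


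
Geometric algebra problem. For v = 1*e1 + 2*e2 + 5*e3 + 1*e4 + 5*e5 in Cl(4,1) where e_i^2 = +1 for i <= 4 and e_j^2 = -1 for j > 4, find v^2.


v^2 = sum of c_i^2 * e_i^2
Positive signature terms (e_i^2 = +1): 1^2 + 2^2 + 5^2 + 1^2 = 31
Negative signature terms (e_j^2 = -1): 5^2 = 25
v^2 = 31 - 25 = 6


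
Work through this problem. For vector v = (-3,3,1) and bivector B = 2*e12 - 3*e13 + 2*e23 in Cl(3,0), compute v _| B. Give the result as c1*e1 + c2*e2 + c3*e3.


Left contraction v _| B = <vB>_1 (grade-1 part of the geometric product vB).
Using e1_|e12 = e2, e2_|e12 = -e1, e1_|e13 = e3, e3_|e13 = -e1, e2_|e23 = e3, e3_|e23 = -e2:
e1 coeff: -v2*b12 - v3*b13 = -(3)*(2) - (1)*(-3) = -3
e2 coeff: v1*b12 - v3*b23 = (-3)*(2) - (1)*(2) = -8
e3 coeff: v1*b13 + v2*b23 = (-3)*(-3) + (3)*(2) = 15
v _| B = -3*e1 - 8*e2 + 15*e3


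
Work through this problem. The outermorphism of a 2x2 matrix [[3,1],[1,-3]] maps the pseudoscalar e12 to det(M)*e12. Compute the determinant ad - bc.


The outermorphism of a linear map f sends e1^e2 to f(e1)^f(e2).
f(e1) = 3*e1 + 1*e2
f(e2) = 1*e1 - 3*e2
f(e1) ^ f(e2) = (3*e1 + 1*e2) ^ (1*e1 - 3*e2)
= 3*(-3)*e12 + 1*1*e21
= (-9 - 1)*e12
= -10*e12
Coefficient = -10


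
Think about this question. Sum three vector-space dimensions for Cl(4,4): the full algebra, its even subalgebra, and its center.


n = 4 + 4 = 8
Total dim = 2^8 = 256
Even subalgebra dim = 2^7 = 128
n is even, so center dim = 1
Sum = 256 + 128 + 1 = 385


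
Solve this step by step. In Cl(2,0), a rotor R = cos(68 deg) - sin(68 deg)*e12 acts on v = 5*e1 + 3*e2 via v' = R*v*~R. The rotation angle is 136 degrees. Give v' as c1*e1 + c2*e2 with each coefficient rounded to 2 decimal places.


Rotor R = cos(68deg) - sin(68deg)*e12
Rotation angle theta = 2 * 68 = 136 degrees
v' = R*v*~R rotates v by theta.
cos(136deg) = -0.7193, sin(136deg) = 0.6947
v'_1 = 5*cos(136deg) - 3*sin(136deg)
= 5*(-0.7193) - 3*0.6947
= -5.68
v'_2 = 5*sin(136deg) + 3*cos(136deg)
= 5*0.6947 + 3*(-0.7193)
= 1.32
v' = -5.68*e1 + 1.32*e2


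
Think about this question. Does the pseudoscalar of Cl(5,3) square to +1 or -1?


The pseudoscalar I = e1...e_n (product of all n generators) of Cl(p,q) satisfies I^2 = (-1)^(q + n(n-1)/2).
p = 5, q = 3, n = p + q = 8
n(n-1)/2 = 8 * 7 / 2 = 28
Exponent = q + n(n-1)/2 = 3 + 28 = 31
I^2 = (-1)^31 = -1


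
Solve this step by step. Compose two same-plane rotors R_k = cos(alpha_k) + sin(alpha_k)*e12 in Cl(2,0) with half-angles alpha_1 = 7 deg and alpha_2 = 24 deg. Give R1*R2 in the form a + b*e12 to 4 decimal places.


Same-plane rotors commute and their half-angles add:
R1*R2 = cos(a1 + a2) + sin(a1 + a2)*e12.
a1 + a2 = 7 + 24 = 31 deg
cos(31 deg) = 0.8572
sin(31 deg) = 0.5150
R1*R2 = 0.8572 + 0.5150*e12


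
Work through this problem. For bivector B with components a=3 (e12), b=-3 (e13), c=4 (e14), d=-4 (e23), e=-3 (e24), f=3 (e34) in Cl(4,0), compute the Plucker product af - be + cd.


Plucker relation: af - be + cd
a*f = 3*3 = 9
b*e = (-3)*(-3) = 9
c*d = 4*(-4) = -16
af - be + cd = 9 - 9 + (-16)
= -16


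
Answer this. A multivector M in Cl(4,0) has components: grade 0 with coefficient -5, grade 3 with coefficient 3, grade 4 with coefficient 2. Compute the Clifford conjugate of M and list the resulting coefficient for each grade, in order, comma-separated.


Clifford conjugate sign for grade k: (-1)^(k(k+1)/2)
Grade 0: (-1)^(0*1/2) = (-1)^0 = 1, coeff -5 -> -5
Grade 3: (-1)^(3*4/2) = (-1)^6 = 1, coeff 3 -> 3
Grade 4: (-1)^(4*5/2) = (-1)^10 = 1, coeff 2 -> 2
Conjugated coefficients: -5, 3, 2


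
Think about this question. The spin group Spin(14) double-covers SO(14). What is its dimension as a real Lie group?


Spin(n) double-covers SO(n); both have Lie algebra so(n) of dimension n(n-1)/2.
n = 14
n(n-1) = 14 * 13 = 182
dim Spin(14) = 182/2 = 91


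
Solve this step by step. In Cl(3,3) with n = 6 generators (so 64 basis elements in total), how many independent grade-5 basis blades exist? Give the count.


Number of grade-k basis blades in Cl(p,q) with n = p + q is C(n, k).
n = 3 + 3 = 6
C(6, 5) = 6! / (5! * 1!)
= 720 / (120 * 1)
= 6


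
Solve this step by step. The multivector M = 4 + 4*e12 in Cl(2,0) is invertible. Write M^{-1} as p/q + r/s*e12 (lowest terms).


M = 4 + 4*e12, where e12^2 = -1.
Since M commutes with its reverse ~M = a - b*e12, M * ~M = a^2 - b^2*e12^2 = a^2 + b^2.
So M^{-1} = ~M / (a^2 + b^2) = (a - b*e12)/(a^2 + b^2).
a^2 + b^2 = 16 + 16 = 32
Scalar part = 4/32 = 1/8
Bivector coeff = -4/32 = -1/8
M^{-1} = 1/8 - 1/8*e12


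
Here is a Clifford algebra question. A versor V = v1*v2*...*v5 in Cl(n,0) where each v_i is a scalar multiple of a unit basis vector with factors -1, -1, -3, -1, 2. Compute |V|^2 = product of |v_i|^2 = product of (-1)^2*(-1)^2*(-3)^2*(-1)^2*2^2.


Each vector v_i has |v_i|^2 = s_i^2
Squared scales: (-1)^2 = 1, (-1)^2 = 1, (-3)^2 = 9, (-1)^2 = 1, 2^2 = 4
|V|^2 = 1 * 1 * 9 * 1 * 4
= 36


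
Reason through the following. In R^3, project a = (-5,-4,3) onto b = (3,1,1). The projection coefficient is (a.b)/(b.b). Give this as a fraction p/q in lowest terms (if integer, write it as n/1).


Projection coefficient = (a . b) / (b . b)
a . b = (-5)*3 + (-4)*1 + 3*1
= -15 + (-4) + 3 = -16
b . b = 3^2 + 1^2 + 1^2
= 9 + 1 + 1 = 11
Coefficient = -16/11
In lowest terms: -16/11


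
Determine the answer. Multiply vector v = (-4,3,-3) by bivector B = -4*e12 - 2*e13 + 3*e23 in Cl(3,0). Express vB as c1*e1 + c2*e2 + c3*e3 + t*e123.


vB has grade-1 (vector) and grade-3 (trivector) parts: vB = (v _| B) + (v ^ B).
Vector part <vB>_1:
  e1: -v2*b12 - v3*b13 = -(3)*(-4) - (-3)*(-2) = 6
  e2: v1*b12 - v3*b23 = (-4)*(-4) - (-3)*(3) = 25
  e3: v1*b13 + v2*b23 = (-4)*(-2) + (3)*(3) = 17
Trivector part <vB>_3:
  e123: v1*b23 - v2*b13 + v3*b12 = (-4)*(3) - (3)*(-2) + (-3)*(-4) = 6
vB = 6*e1 + 25*e2 + 17*e3 + 6*e123


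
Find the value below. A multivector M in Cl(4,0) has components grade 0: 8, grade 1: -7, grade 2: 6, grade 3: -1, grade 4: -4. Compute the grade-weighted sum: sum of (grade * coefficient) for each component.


Grade-weighted sum = sum of grade_k * coefficient_k
0*8 = 0
1*(-7) = -7
2*6 = 12
3*(-1) = -3
4*(-4) = -16
Total = 0 + (-7) + 12 + (-3) + (-16) = -14


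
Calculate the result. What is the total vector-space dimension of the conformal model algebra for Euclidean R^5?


The conformal model of R^5 uses Cl(6,1): the 5 Euclidean generators plus two extra orthogonal generators e+ (e+^2 = +1) and e- (e-^2 = -1), from which the null vectors e0, einf are built.
Number of generators m = 5 + 2 = 7.
dim Cl(p,q) = 2^m = 2^7 = 128


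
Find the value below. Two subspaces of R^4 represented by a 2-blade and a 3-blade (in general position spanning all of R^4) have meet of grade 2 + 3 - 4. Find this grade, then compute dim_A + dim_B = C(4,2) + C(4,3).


Meet grade = grade(A) + grade(B) - n
= 2 + 3 - 4 = 1
C(4,2) = 6
C(4,3) = 4
dim_A + dim_B = 6 + 4 = 10


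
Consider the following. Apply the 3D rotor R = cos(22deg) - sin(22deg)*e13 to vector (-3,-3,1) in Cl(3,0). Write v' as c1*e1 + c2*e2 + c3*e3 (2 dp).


Rotor R = cos(22deg) - sin(22deg)*e13
Rotation angle theta = 2 * 22 = 44 degrees in the e13 plane (e1 -> e3).
The component perpendicular to the plane (e2) is invariant: v'_2 = v2 = -3.00
cos(44deg) = 0.7193, sin(44deg) = 0.6947
v'_1 = v1*cos(theta) - v3*sin(theta) = -3*0.7193 - 1*0.6947 = -2.85
v'_3 = v1*sin(theta) + v3*cos(theta) = -3*0.6947 + 1*0.7193 = -1.36
v' = -2.85*e1 - 3.00*e2 - 1.36*e3


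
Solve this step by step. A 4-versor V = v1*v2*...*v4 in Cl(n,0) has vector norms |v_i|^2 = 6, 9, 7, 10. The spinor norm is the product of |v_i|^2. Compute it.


Spinor norm N(V) = |v1|^2 * |v2|^2 * ... * |v4|^2
= 6 * 9 * 7 * 10
Running product: 6, 54, 378, 3780
N(V) = 3780


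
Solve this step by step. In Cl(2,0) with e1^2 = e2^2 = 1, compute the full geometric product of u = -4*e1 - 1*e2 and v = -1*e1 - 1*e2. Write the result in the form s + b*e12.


Expand: (-4*e1 - 1*e2)(-1*e1 - 1*e2)
= (-4)*(-1)*e1e1 + (-4)*(-1)*e1e2 + (-1)*(-1)*e2e1 + (-1)*(-1)*e2e2
Using e1^2 = e2^2 = 1, e2e1 = -e1e2:
Scalar part s = (-4)*(-1) + (-1)*(-1) = 4 + 1 = 5
Bivector part b = (-4)*(-1) - (-1)*(-1) = 4 - 1 = 3
uv = 5 + 3*e12


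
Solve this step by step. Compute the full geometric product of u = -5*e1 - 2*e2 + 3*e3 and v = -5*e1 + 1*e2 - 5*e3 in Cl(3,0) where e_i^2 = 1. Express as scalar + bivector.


In Cl(3,0): e_i^2 = 1, e_ie_j = -e_je_i for i != j.
Scalar part = u . v = (-5)*(-5) + (-2)*1 + 3*(-5)
= 25 + (-2) + (-15) = 8
e12 coeff = (-5)*1 - (-2)*(-5) = -5 - 10 = -15
e13 coeff = (-5)*(-5) - 3*(-5) = 25 - (-15) = 40
e23 coeff = (-2)*(-5) - 3*1 = 10 - 3 = 7
uv = 8 - 15*e12 + 40*e13 + 7*e23


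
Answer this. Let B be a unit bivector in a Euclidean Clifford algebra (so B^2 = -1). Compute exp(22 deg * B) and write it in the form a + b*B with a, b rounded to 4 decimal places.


For a unit bivector B with B^2 = -1, the exponential series gives
e^(theta*B) = cos(theta) + sin(theta)*B (the GA analogue of Euler's formula).
theta = 22 degrees = 0.383972 rad
cos(22 deg) = 0.9272
sin(22 deg) = 0.3746
exp(theta*B) = 0.9272 + 0.3746*B


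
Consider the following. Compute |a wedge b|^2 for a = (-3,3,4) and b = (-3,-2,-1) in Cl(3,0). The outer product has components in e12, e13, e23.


a wedge b = (a1*b2 - a2*b1)*e12 + (a1*b3 - a3*b1)*e13 + (a2*b3 - a3*b2)*e23
e12 coeff: (-3)*(-2) - 3*(-3) = 6 - (-9) = 15
e13 coeff: (-3)*(-1) - 4*(-3) = 3 - (-12) = 15
e23 coeff: 3*(-1) - 4*(-2) = -3 - (-8) = 5
|a wedge b|^2 = 15^2 + 15^2 + 5^2
= 225 + 225 + 25
= 475


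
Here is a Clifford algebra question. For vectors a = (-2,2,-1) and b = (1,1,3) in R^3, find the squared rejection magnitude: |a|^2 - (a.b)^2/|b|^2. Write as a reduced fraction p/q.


|a|^2 = (-2)^2 + 2^2 + (-1)^2 = 9
|b|^2 = 1^2 + 1^2 + 3^2 = 11
a . b = (-2)*1 + 2*1 + (-1)*3 = -3
(a.b)^2 = (-3)^2 = 9
|rej|^2 = 9 - 9/11
= (99 - 9)/11
= 90/11
In lowest terms: 90/11


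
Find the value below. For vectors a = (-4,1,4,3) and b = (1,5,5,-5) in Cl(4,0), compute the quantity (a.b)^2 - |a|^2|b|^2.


a . b = (-4)*1 + 1*5 + 4*5 + 3*(-5)
= -4 + 5 + 20 + (-15) = 6
|a|^2 = (-4)^2 + 1^2 + 4^2 + 3^2 = 42
|b|^2 = 1^2 + 5^2 + 5^2 + (-5)^2 = 76
(a.b)^2 = 6^2 = 36
|a|^2 * |b|^2 = 42 * 76 = 3192
Result = 36 - 3192 = -3156


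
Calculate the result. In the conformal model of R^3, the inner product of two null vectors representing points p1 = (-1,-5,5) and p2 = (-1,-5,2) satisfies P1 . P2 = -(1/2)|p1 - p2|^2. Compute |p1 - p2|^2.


p1 - p2 = (0, 0, 3)
|p1 - p2|^2 = 0^2 + 0^2 + 3^2
= 0 + 0 + 9
= 9


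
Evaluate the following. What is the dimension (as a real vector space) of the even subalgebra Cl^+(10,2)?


Even subalgebra dimension = 2^(n-1)
n = 10 + 2 = 12
2^(12 - 1) = 2^11 = 2048
Verification: sum of C(12,k) for even k = 1 + 66 + 495 + 924 + 495 + 66 + 1 = 2048
Result = 2048


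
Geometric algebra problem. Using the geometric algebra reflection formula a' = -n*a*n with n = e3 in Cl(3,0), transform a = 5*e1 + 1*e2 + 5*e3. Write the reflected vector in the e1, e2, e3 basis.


Reflection formula: a' = -n*a*n, with n = e3 (unit vector, n^2 = 1).
For reflection through hyperplane perp to e3:
The component along e3 flips sign, others stay.
a = (5, 1, 5)
a' = (5, 1, -5)
a' = 5*e1 + 1*e2 - 5*e3


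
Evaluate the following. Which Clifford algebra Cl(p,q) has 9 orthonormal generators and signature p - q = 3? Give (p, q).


We need p + q = 9 and p - q = 3.
Adding: 2p = 9 + 3 = 12, so p = 6.
Then q = 9 - 6 = 3.
(p, q) = (6, 3)


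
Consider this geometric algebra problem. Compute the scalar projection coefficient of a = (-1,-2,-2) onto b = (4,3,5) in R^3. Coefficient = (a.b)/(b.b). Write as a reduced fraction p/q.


Projection coefficient = (a . b) / (b . b)
a . b = (-1)*4 + (-2)*3 + (-2)*5
= -4 + (-6) + (-10) = -20
b . b = 4^2 + 3^2 + 5^2
= 16 + 9 + 25 = 50
Coefficient = -20/50
In lowest terms: -2/5


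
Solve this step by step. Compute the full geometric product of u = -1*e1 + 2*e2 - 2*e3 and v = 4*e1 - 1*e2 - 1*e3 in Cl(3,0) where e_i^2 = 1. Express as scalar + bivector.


In Cl(3,0): e_i^2 = 1, e_ie_j = -e_je_i for i != j.
Scalar part = u . v = (-1)*4 + 2*(-1) + (-2)*(-1)
= -4 + (-2) + 2 = -4
e12 coeff = (-1)*(-1) - 2*4 = 1 - 8 = -7
e13 coeff = (-1)*(-1) - (-2)*4 = 1 - (-8) = 9
e23 coeff = 2*(-1) - (-2)*(-1) = -2 - 2 = -4
uv = -4 - 7*e12 + 9*e13 - 4*e23


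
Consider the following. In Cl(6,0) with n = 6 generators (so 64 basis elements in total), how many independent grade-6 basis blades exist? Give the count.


Number of grade-k basis blades in Cl(p,q) with n = p + q is C(n, k).
n = 6 + 0 = 6
C(6, 6) = 6! / (6! * 0!)
= 720 / (720 * 1)
= 1


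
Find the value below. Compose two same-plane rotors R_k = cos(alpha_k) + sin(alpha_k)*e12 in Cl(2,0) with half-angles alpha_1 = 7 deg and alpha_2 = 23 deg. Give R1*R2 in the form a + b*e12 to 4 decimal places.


Same-plane rotors commute and their half-angles add:
R1*R2 = cos(a1 + a2) + sin(a1 + a2)*e12.
a1 + a2 = 7 + 23 = 30 deg
cos(30 deg) = 0.8660
sin(30 deg) = 0.5000
R1*R2 = 0.8660 + 0.5000*e12


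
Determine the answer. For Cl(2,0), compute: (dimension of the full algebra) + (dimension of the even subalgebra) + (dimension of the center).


n = 2 + 0 = 2
Total dim = 2^2 = 4
Even subalgebra dim = 2^1 = 2
n is even, so center dim = 1
Sum = 4 + 2 + 1 = 7


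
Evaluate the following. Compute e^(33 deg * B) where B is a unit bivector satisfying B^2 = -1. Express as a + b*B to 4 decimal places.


For a unit bivector B with B^2 = -1, the exponential series gives
e^(theta*B) = cos(theta) + sin(theta)*B (the GA analogue of Euler's formula).
theta = 33 degrees = 0.575959 rad
cos(33 deg) = 0.8387
sin(33 deg) = 0.5446
exp(theta*B) = 0.8387 + 0.5446*B


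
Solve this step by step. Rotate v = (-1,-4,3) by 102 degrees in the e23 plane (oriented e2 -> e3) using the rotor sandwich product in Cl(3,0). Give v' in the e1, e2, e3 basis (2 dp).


Rotor R = cos(51deg) - sin(51deg)*e23
Rotation angle theta = 2 * 51 = 102 degrees in the e23 plane (e2 -> e3).
The component perpendicular to the plane (e1) is invariant: v'_1 = v1 = -1.00
cos(102deg) = -0.2079, sin(102deg) = 0.9781
v'_2 = v2*cos(theta) - v3*sin(theta) = -4*(-0.2079) - 3*0.9781 = -2.10
v'_3 = v2*sin(theta) + v3*cos(theta) = -4*0.9781 + 3*(-0.2079) = -4.54
v' = -1.00*e1 - 2.10*e2 - 4.54*e3


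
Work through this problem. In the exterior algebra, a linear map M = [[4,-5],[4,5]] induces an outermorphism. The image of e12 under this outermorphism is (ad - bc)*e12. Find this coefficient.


The outermorphism of a linear map f sends e1^e2 to f(e1)^f(e2).
f(e1) = 4*e1 + 4*e2
f(e2) = -5*e1 + 5*e2
f(e1) ^ f(e2) = (4*e1 + 4*e2) ^ (-5*e1 + 5*e2)
= 4*5*e12 + 4*(-5)*e21
= (20 - (-20))*e12
= 40*e12
Coefficient = 40


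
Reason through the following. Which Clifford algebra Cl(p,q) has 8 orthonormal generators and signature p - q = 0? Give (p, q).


We need p + q = 8 and p - q = 0.
Adding: 2p = 8 + 0 = 8, so p = 4.
Then q = 8 - 4 = 4.
(p, q) = (4, 4)


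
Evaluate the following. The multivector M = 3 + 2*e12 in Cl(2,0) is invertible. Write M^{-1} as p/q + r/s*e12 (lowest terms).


M = 3 + 2*e12, where e12^2 = -1.
Since M commutes with its reverse ~M = a - b*e12, M * ~M = a^2 - b^2*e12^2 = a^2 + b^2.
So M^{-1} = ~M / (a^2 + b^2) = (a - b*e12)/(a^2 + b^2).
a^2 + b^2 = 9 + 4 = 13
Scalar part = 3/13 = 3/13
Bivector coeff = -2/13 = -2/13
M^{-1} = 3/13 - 2/13*e12


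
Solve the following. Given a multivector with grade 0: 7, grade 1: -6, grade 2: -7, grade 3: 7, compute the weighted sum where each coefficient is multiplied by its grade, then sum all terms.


Grade-weighted sum = sum of grade_k * coefficient_k
0*7 = 0
1*(-6) = -6
2*(-7) = -14
3*7 = 21
Total = 0 + (-6) + (-14) + 21 = 1


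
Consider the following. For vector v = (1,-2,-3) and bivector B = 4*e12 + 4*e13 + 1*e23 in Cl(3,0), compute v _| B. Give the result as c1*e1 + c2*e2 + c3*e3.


Left contraction v _| B = <vB>_1 (grade-1 part of the geometric product vB).
Using e1_|e12 = e2, e2_|e12 = -e1, e1_|e13 = e3, e3_|e13 = -e1, e2_|e23 = e3, e3_|e23 = -e2:
e1 coeff: -v2*b12 - v3*b13 = -(-2)*(4) - (-3)*(4) = 20
e2 coeff: v1*b12 - v3*b23 = (1)*(4) - (-3)*(1) = 7
e3 coeff: v1*b13 + v2*b23 = (1)*(4) + (-2)*(1) = 2
v _| B = 20*e1 + 7*e2 + 2*e3


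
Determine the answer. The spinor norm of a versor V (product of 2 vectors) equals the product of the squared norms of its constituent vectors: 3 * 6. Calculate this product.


Spinor norm N(V) = |v1|^2 * |v2|^2 * ... * |v2|^2
= 3 * 6
Running product: 3, 18
N(V) = 18


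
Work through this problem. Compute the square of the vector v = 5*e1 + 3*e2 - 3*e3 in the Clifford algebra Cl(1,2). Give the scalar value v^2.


v^2 = sum of c_i^2 * e_i^2
Positive signature terms (e_i^2 = +1): 5^2 = 25
Negative signature terms (e_j^2 = -1): 3^2 + (-3)^2 = 18
v^2 = 25 - 18 = 7


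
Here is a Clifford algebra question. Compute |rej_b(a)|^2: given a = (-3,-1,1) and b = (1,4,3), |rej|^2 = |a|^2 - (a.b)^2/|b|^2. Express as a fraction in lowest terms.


|a|^2 = (-3)^2 + (-1)^2 + 1^2 = 11
|b|^2 = 1^2 + 4^2 + 3^2 = 26
a . b = (-3)*1 + (-1)*4 + 1*3 = -4
(a.b)^2 = (-4)^2 = 16
|rej|^2 = 11 - 16/26
= (286 - 16)/26
= 270/26
In lowest terms: 135/13
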